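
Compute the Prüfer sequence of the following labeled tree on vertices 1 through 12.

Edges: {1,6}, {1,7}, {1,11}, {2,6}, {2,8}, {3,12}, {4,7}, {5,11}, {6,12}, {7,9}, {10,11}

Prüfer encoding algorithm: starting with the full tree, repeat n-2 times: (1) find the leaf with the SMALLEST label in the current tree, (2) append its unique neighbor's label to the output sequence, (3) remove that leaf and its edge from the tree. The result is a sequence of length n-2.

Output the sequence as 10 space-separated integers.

Answer: 12 7 11 2 6 7 1 11 1 6

Derivation:
Step 1: leaves = {3,4,5,8,9,10}. Remove smallest leaf 3, emit neighbor 12.
Step 2: leaves = {4,5,8,9,10,12}. Remove smallest leaf 4, emit neighbor 7.
Step 3: leaves = {5,8,9,10,12}. Remove smallest leaf 5, emit neighbor 11.
Step 4: leaves = {8,9,10,12}. Remove smallest leaf 8, emit neighbor 2.
Step 5: leaves = {2,9,10,12}. Remove smallest leaf 2, emit neighbor 6.
Step 6: leaves = {9,10,12}. Remove smallest leaf 9, emit neighbor 7.
Step 7: leaves = {7,10,12}. Remove smallest leaf 7, emit neighbor 1.
Step 8: leaves = {10,12}. Remove smallest leaf 10, emit neighbor 11.
Step 9: leaves = {11,12}. Remove smallest leaf 11, emit neighbor 1.
Step 10: leaves = {1,12}. Remove smallest leaf 1, emit neighbor 6.
Done: 2 vertices remain (6, 12). Sequence = [12 7 11 2 6 7 1 11 1 6]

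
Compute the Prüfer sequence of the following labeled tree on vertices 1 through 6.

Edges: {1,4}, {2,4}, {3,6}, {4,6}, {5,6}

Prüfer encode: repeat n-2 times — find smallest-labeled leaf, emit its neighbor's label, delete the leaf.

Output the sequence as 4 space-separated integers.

Answer: 4 4 6 6

Derivation:
Step 1: leaves = {1,2,3,5}. Remove smallest leaf 1, emit neighbor 4.
Step 2: leaves = {2,3,5}. Remove smallest leaf 2, emit neighbor 4.
Step 3: leaves = {3,4,5}. Remove smallest leaf 3, emit neighbor 6.
Step 4: leaves = {4,5}. Remove smallest leaf 4, emit neighbor 6.
Done: 2 vertices remain (5, 6). Sequence = [4 4 6 6]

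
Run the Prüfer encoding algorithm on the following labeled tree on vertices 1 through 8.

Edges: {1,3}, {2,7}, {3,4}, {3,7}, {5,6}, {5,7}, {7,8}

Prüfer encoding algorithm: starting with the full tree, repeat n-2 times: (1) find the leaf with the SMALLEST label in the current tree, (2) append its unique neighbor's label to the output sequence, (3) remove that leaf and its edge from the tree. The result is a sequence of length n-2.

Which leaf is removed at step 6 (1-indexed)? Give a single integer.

Step 1: current leaves = {1,2,4,6,8}. Remove leaf 1 (neighbor: 3).
Step 2: current leaves = {2,4,6,8}. Remove leaf 2 (neighbor: 7).
Step 3: current leaves = {4,6,8}. Remove leaf 4 (neighbor: 3).
Step 4: current leaves = {3,6,8}. Remove leaf 3 (neighbor: 7).
Step 5: current leaves = {6,8}. Remove leaf 6 (neighbor: 5).
Step 6: current leaves = {5,8}. Remove leaf 5 (neighbor: 7).

Answer: 5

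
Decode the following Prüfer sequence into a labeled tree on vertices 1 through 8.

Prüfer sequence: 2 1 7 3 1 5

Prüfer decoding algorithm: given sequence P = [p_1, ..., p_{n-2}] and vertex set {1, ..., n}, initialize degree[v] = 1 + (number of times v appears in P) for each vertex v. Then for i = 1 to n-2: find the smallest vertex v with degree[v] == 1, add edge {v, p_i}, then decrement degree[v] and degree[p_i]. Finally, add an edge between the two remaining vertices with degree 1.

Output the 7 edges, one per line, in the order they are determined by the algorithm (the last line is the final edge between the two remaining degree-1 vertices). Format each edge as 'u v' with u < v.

Initial degrees: {1:3, 2:2, 3:2, 4:1, 5:2, 6:1, 7:2, 8:1}
Step 1: smallest deg-1 vertex = 4, p_1 = 2. Add edge {2,4}. Now deg[4]=0, deg[2]=1.
Step 2: smallest deg-1 vertex = 2, p_2 = 1. Add edge {1,2}. Now deg[2]=0, deg[1]=2.
Step 3: smallest deg-1 vertex = 6, p_3 = 7. Add edge {6,7}. Now deg[6]=0, deg[7]=1.
Step 4: smallest deg-1 vertex = 7, p_4 = 3. Add edge {3,7}. Now deg[7]=0, deg[3]=1.
Step 5: smallest deg-1 vertex = 3, p_5 = 1. Add edge {1,3}. Now deg[3]=0, deg[1]=1.
Step 6: smallest deg-1 vertex = 1, p_6 = 5. Add edge {1,5}. Now deg[1]=0, deg[5]=1.
Final: two remaining deg-1 vertices are 5, 8. Add edge {5,8}.

Answer: 2 4
1 2
6 7
3 7
1 3
1 5
5 8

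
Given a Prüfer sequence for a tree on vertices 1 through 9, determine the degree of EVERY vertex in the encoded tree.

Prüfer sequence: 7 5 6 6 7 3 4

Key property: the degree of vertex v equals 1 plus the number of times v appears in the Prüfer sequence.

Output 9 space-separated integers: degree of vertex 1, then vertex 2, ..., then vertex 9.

p_1 = 7: count[7] becomes 1
p_2 = 5: count[5] becomes 1
p_3 = 6: count[6] becomes 1
p_4 = 6: count[6] becomes 2
p_5 = 7: count[7] becomes 2
p_6 = 3: count[3] becomes 1
p_7 = 4: count[4] becomes 1
Degrees (1 + count): deg[1]=1+0=1, deg[2]=1+0=1, deg[3]=1+1=2, deg[4]=1+1=2, deg[5]=1+1=2, deg[6]=1+2=3, deg[7]=1+2=3, deg[8]=1+0=1, deg[9]=1+0=1

Answer: 1 1 2 2 2 3 3 1 1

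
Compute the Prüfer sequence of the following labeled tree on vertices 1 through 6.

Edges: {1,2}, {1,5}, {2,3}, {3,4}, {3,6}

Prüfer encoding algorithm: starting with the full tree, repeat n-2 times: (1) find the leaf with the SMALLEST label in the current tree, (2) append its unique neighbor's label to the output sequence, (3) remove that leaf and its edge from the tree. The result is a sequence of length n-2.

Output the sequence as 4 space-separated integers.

Step 1: leaves = {4,5,6}. Remove smallest leaf 4, emit neighbor 3.
Step 2: leaves = {5,6}. Remove smallest leaf 5, emit neighbor 1.
Step 3: leaves = {1,6}. Remove smallest leaf 1, emit neighbor 2.
Step 4: leaves = {2,6}. Remove smallest leaf 2, emit neighbor 3.
Done: 2 vertices remain (3, 6). Sequence = [3 1 2 3]

Answer: 3 1 2 3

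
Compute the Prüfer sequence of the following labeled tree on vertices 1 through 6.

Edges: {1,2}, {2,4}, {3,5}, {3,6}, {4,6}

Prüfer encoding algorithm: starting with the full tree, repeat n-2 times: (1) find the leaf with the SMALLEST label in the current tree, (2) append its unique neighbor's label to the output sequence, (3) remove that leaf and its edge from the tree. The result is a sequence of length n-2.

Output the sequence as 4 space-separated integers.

Step 1: leaves = {1,5}. Remove smallest leaf 1, emit neighbor 2.
Step 2: leaves = {2,5}. Remove smallest leaf 2, emit neighbor 4.
Step 3: leaves = {4,5}. Remove smallest leaf 4, emit neighbor 6.
Step 4: leaves = {5,6}. Remove smallest leaf 5, emit neighbor 3.
Done: 2 vertices remain (3, 6). Sequence = [2 4 6 3]

Answer: 2 4 6 3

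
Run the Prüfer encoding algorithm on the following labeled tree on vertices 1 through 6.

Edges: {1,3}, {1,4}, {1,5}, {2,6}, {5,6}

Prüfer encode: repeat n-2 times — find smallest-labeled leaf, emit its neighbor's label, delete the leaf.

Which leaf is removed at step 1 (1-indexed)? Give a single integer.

Answer: 2

Derivation:
Step 1: current leaves = {2,3,4}. Remove leaf 2 (neighbor: 6).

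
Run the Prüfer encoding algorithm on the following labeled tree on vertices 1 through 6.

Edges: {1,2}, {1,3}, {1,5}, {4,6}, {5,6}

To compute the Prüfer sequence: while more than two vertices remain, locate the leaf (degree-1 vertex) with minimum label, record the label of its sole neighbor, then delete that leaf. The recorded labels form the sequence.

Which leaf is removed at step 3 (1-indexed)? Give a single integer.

Step 1: current leaves = {2,3,4}. Remove leaf 2 (neighbor: 1).
Step 2: current leaves = {3,4}. Remove leaf 3 (neighbor: 1).
Step 3: current leaves = {1,4}. Remove leaf 1 (neighbor: 5).

Answer: 1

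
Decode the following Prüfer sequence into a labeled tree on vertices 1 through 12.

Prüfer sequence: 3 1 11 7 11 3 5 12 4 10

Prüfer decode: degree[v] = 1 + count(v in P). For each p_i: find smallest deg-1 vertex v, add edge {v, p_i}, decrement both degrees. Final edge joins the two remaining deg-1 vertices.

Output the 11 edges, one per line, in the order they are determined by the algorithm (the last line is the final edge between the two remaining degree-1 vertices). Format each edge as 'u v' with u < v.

Initial degrees: {1:2, 2:1, 3:3, 4:2, 5:2, 6:1, 7:2, 8:1, 9:1, 10:2, 11:3, 12:2}
Step 1: smallest deg-1 vertex = 2, p_1 = 3. Add edge {2,3}. Now deg[2]=0, deg[3]=2.
Step 2: smallest deg-1 vertex = 6, p_2 = 1. Add edge {1,6}. Now deg[6]=0, deg[1]=1.
Step 3: smallest deg-1 vertex = 1, p_3 = 11. Add edge {1,11}. Now deg[1]=0, deg[11]=2.
Step 4: smallest deg-1 vertex = 8, p_4 = 7. Add edge {7,8}. Now deg[8]=0, deg[7]=1.
Step 5: smallest deg-1 vertex = 7, p_5 = 11. Add edge {7,11}. Now deg[7]=0, deg[11]=1.
Step 6: smallest deg-1 vertex = 9, p_6 = 3. Add edge {3,9}. Now deg[9]=0, deg[3]=1.
Step 7: smallest deg-1 vertex = 3, p_7 = 5. Add edge {3,5}. Now deg[3]=0, deg[5]=1.
Step 8: smallest deg-1 vertex = 5, p_8 = 12. Add edge {5,12}. Now deg[5]=0, deg[12]=1.
Step 9: smallest deg-1 vertex = 11, p_9 = 4. Add edge {4,11}. Now deg[11]=0, deg[4]=1.
Step 10: smallest deg-1 vertex = 4, p_10 = 10. Add edge {4,10}. Now deg[4]=0, deg[10]=1.
Final: two remaining deg-1 vertices are 10, 12. Add edge {10,12}.

Answer: 2 3
1 6
1 11
7 8
7 11
3 9
3 5
5 12
4 11
4 10
10 12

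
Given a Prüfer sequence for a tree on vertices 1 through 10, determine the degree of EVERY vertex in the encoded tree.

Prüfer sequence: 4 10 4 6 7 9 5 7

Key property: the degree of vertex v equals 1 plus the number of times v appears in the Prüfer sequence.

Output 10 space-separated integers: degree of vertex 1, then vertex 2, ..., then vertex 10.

p_1 = 4: count[4] becomes 1
p_2 = 10: count[10] becomes 1
p_3 = 4: count[4] becomes 2
p_4 = 6: count[6] becomes 1
p_5 = 7: count[7] becomes 1
p_6 = 9: count[9] becomes 1
p_7 = 5: count[5] becomes 1
p_8 = 7: count[7] becomes 2
Degrees (1 + count): deg[1]=1+0=1, deg[2]=1+0=1, deg[3]=1+0=1, deg[4]=1+2=3, deg[5]=1+1=2, deg[6]=1+1=2, deg[7]=1+2=3, deg[8]=1+0=1, deg[9]=1+1=2, deg[10]=1+1=2

Answer: 1 1 1 3 2 2 3 1 2 2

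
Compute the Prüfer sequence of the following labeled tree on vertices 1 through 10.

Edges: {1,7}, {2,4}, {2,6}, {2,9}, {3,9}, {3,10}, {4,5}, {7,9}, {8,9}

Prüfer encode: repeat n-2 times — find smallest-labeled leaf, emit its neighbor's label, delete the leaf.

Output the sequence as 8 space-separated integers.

Step 1: leaves = {1,5,6,8,10}. Remove smallest leaf 1, emit neighbor 7.
Step 2: leaves = {5,6,7,8,10}. Remove smallest leaf 5, emit neighbor 4.
Step 3: leaves = {4,6,7,8,10}. Remove smallest leaf 4, emit neighbor 2.
Step 4: leaves = {6,7,8,10}. Remove smallest leaf 6, emit neighbor 2.
Step 5: leaves = {2,7,8,10}. Remove smallest leaf 2, emit neighbor 9.
Step 6: leaves = {7,8,10}. Remove smallest leaf 7, emit neighbor 9.
Step 7: leaves = {8,10}. Remove smallest leaf 8, emit neighbor 9.
Step 8: leaves = {9,10}. Remove smallest leaf 9, emit neighbor 3.
Done: 2 vertices remain (3, 10). Sequence = [7 4 2 2 9 9 9 3]

Answer: 7 4 2 2 9 9 9 3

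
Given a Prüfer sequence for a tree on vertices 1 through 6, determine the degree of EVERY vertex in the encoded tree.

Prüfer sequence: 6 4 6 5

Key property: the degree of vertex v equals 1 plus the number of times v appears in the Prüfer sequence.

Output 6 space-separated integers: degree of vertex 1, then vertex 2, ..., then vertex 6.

Answer: 1 1 1 2 2 3

Derivation:
p_1 = 6: count[6] becomes 1
p_2 = 4: count[4] becomes 1
p_3 = 6: count[6] becomes 2
p_4 = 5: count[5] becomes 1
Degrees (1 + count): deg[1]=1+0=1, deg[2]=1+0=1, deg[3]=1+0=1, deg[4]=1+1=2, deg[5]=1+1=2, deg[6]=1+2=3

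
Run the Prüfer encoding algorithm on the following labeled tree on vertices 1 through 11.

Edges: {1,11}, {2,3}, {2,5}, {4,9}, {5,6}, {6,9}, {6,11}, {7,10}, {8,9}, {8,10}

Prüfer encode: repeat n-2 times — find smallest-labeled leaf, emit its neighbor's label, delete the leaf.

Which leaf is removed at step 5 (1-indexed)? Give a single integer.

Step 1: current leaves = {1,3,4,7}. Remove leaf 1 (neighbor: 11).
Step 2: current leaves = {3,4,7,11}. Remove leaf 3 (neighbor: 2).
Step 3: current leaves = {2,4,7,11}. Remove leaf 2 (neighbor: 5).
Step 4: current leaves = {4,5,7,11}. Remove leaf 4 (neighbor: 9).
Step 5: current leaves = {5,7,11}. Remove leaf 5 (neighbor: 6).

Answer: 5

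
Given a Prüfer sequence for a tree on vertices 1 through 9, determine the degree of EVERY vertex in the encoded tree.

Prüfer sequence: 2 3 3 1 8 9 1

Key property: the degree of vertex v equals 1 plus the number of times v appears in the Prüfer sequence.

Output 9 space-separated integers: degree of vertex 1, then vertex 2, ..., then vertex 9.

p_1 = 2: count[2] becomes 1
p_2 = 3: count[3] becomes 1
p_3 = 3: count[3] becomes 2
p_4 = 1: count[1] becomes 1
p_5 = 8: count[8] becomes 1
p_6 = 9: count[9] becomes 1
p_7 = 1: count[1] becomes 2
Degrees (1 + count): deg[1]=1+2=3, deg[2]=1+1=2, deg[3]=1+2=3, deg[4]=1+0=1, deg[5]=1+0=1, deg[6]=1+0=1, deg[7]=1+0=1, deg[8]=1+1=2, deg[9]=1+1=2

Answer: 3 2 3 1 1 1 1 2 2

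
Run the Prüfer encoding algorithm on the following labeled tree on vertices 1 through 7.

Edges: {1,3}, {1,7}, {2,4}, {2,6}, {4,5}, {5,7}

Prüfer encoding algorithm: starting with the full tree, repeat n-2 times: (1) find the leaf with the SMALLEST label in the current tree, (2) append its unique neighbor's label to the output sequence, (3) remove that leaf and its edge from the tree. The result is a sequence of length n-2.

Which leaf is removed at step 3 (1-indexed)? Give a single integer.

Step 1: current leaves = {3,6}. Remove leaf 3 (neighbor: 1).
Step 2: current leaves = {1,6}. Remove leaf 1 (neighbor: 7).
Step 3: current leaves = {6,7}. Remove leaf 6 (neighbor: 2).

Answer: 6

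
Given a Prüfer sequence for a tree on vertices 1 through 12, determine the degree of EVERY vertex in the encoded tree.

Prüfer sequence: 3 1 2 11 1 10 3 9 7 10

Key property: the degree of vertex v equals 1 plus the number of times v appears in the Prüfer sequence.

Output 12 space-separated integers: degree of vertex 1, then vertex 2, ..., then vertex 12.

Answer: 3 2 3 1 1 1 2 1 2 3 2 1

Derivation:
p_1 = 3: count[3] becomes 1
p_2 = 1: count[1] becomes 1
p_3 = 2: count[2] becomes 1
p_4 = 11: count[11] becomes 1
p_5 = 1: count[1] becomes 2
p_6 = 10: count[10] becomes 1
p_7 = 3: count[3] becomes 2
p_8 = 9: count[9] becomes 1
p_9 = 7: count[7] becomes 1
p_10 = 10: count[10] becomes 2
Degrees (1 + count): deg[1]=1+2=3, deg[2]=1+1=2, deg[3]=1+2=3, deg[4]=1+0=1, deg[5]=1+0=1, deg[6]=1+0=1, deg[7]=1+1=2, deg[8]=1+0=1, deg[9]=1+1=2, deg[10]=1+2=3, deg[11]=1+1=2, deg[12]=1+0=1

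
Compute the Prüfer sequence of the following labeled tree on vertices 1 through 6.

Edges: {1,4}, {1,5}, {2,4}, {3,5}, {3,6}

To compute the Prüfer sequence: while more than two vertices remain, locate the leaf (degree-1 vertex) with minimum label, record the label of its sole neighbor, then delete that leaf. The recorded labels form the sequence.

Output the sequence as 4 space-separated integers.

Step 1: leaves = {2,6}. Remove smallest leaf 2, emit neighbor 4.
Step 2: leaves = {4,6}. Remove smallest leaf 4, emit neighbor 1.
Step 3: leaves = {1,6}. Remove smallest leaf 1, emit neighbor 5.
Step 4: leaves = {5,6}. Remove smallest leaf 5, emit neighbor 3.
Done: 2 vertices remain (3, 6). Sequence = [4 1 5 3]

Answer: 4 1 5 3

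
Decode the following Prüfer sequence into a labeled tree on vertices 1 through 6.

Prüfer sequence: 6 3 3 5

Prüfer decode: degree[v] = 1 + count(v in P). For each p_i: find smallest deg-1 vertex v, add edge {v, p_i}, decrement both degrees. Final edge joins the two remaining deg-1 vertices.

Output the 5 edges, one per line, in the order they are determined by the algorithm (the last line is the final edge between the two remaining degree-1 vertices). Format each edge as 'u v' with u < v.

Answer: 1 6
2 3
3 4
3 5
5 6

Derivation:
Initial degrees: {1:1, 2:1, 3:3, 4:1, 5:2, 6:2}
Step 1: smallest deg-1 vertex = 1, p_1 = 6. Add edge {1,6}. Now deg[1]=0, deg[6]=1.
Step 2: smallest deg-1 vertex = 2, p_2 = 3. Add edge {2,3}. Now deg[2]=0, deg[3]=2.
Step 3: smallest deg-1 vertex = 4, p_3 = 3. Add edge {3,4}. Now deg[4]=0, deg[3]=1.
Step 4: smallest deg-1 vertex = 3, p_4 = 5. Add edge {3,5}. Now deg[3]=0, deg[5]=1.
Final: two remaining deg-1 vertices are 5, 6. Add edge {5,6}.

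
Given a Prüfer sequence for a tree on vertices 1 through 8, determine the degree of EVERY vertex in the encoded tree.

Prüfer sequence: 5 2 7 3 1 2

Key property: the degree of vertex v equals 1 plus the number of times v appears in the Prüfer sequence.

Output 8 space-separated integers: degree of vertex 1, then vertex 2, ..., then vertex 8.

p_1 = 5: count[5] becomes 1
p_2 = 2: count[2] becomes 1
p_3 = 7: count[7] becomes 1
p_4 = 3: count[3] becomes 1
p_5 = 1: count[1] becomes 1
p_6 = 2: count[2] becomes 2
Degrees (1 + count): deg[1]=1+1=2, deg[2]=1+2=3, deg[3]=1+1=2, deg[4]=1+0=1, deg[5]=1+1=2, deg[6]=1+0=1, deg[7]=1+1=2, deg[8]=1+0=1

Answer: 2 3 2 1 2 1 2 1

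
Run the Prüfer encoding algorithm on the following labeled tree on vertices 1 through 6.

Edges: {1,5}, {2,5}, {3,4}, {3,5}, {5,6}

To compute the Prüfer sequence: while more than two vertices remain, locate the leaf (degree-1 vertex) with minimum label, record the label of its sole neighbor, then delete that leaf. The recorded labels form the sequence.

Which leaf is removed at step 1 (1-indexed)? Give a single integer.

Step 1: current leaves = {1,2,4,6}. Remove leaf 1 (neighbor: 5).

Answer: 1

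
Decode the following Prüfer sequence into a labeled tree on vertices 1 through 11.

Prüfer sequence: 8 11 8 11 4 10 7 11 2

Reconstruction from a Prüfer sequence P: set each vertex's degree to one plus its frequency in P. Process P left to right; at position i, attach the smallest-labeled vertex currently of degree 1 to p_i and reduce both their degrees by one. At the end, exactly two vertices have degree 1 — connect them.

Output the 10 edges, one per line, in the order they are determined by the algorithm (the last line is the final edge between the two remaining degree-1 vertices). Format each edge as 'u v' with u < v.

Initial degrees: {1:1, 2:2, 3:1, 4:2, 5:1, 6:1, 7:2, 8:3, 9:1, 10:2, 11:4}
Step 1: smallest deg-1 vertex = 1, p_1 = 8. Add edge {1,8}. Now deg[1]=0, deg[8]=2.
Step 2: smallest deg-1 vertex = 3, p_2 = 11. Add edge {3,11}. Now deg[3]=0, deg[11]=3.
Step 3: smallest deg-1 vertex = 5, p_3 = 8. Add edge {5,8}. Now deg[5]=0, deg[8]=1.
Step 4: smallest deg-1 vertex = 6, p_4 = 11. Add edge {6,11}. Now deg[6]=0, deg[11]=2.
Step 5: smallest deg-1 vertex = 8, p_5 = 4. Add edge {4,8}. Now deg[8]=0, deg[4]=1.
Step 6: smallest deg-1 vertex = 4, p_6 = 10. Add edge {4,10}. Now deg[4]=0, deg[10]=1.
Step 7: smallest deg-1 vertex = 9, p_7 = 7. Add edge {7,9}. Now deg[9]=0, deg[7]=1.
Step 8: smallest deg-1 vertex = 7, p_8 = 11. Add edge {7,11}. Now deg[7]=0, deg[11]=1.
Step 9: smallest deg-1 vertex = 10, p_9 = 2. Add edge {2,10}. Now deg[10]=0, deg[2]=1.
Final: two remaining deg-1 vertices are 2, 11. Add edge {2,11}.

Answer: 1 8
3 11
5 8
6 11
4 8
4 10
7 9
7 11
2 10
2 11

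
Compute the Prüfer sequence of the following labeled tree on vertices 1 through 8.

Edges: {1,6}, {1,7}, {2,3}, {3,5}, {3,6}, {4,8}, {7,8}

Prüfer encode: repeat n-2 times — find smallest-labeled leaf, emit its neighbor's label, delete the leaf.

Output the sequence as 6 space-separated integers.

Answer: 3 8 3 6 1 7

Derivation:
Step 1: leaves = {2,4,5}. Remove smallest leaf 2, emit neighbor 3.
Step 2: leaves = {4,5}. Remove smallest leaf 4, emit neighbor 8.
Step 3: leaves = {5,8}. Remove smallest leaf 5, emit neighbor 3.
Step 4: leaves = {3,8}. Remove smallest leaf 3, emit neighbor 6.
Step 5: leaves = {6,8}. Remove smallest leaf 6, emit neighbor 1.
Step 6: leaves = {1,8}. Remove smallest leaf 1, emit neighbor 7.
Done: 2 vertices remain (7, 8). Sequence = [3 8 3 6 1 7]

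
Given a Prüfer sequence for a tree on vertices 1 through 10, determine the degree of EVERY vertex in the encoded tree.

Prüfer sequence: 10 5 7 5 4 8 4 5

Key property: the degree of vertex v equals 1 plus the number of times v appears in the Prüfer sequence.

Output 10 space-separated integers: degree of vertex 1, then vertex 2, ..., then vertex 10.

Answer: 1 1 1 3 4 1 2 2 1 2

Derivation:
p_1 = 10: count[10] becomes 1
p_2 = 5: count[5] becomes 1
p_3 = 7: count[7] becomes 1
p_4 = 5: count[5] becomes 2
p_5 = 4: count[4] becomes 1
p_6 = 8: count[8] becomes 1
p_7 = 4: count[4] becomes 2
p_8 = 5: count[5] becomes 3
Degrees (1 + count): deg[1]=1+0=1, deg[2]=1+0=1, deg[3]=1+0=1, deg[4]=1+2=3, deg[5]=1+3=4, deg[6]=1+0=1, deg[7]=1+1=2, deg[8]=1+1=2, deg[9]=1+0=1, deg[10]=1+1=2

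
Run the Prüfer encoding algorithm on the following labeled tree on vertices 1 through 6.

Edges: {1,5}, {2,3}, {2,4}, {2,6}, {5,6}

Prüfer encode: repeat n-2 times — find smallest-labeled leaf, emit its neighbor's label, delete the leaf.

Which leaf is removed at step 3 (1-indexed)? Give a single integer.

Step 1: current leaves = {1,3,4}. Remove leaf 1 (neighbor: 5).
Step 2: current leaves = {3,4,5}. Remove leaf 3 (neighbor: 2).
Step 3: current leaves = {4,5}. Remove leaf 4 (neighbor: 2).

Answer: 4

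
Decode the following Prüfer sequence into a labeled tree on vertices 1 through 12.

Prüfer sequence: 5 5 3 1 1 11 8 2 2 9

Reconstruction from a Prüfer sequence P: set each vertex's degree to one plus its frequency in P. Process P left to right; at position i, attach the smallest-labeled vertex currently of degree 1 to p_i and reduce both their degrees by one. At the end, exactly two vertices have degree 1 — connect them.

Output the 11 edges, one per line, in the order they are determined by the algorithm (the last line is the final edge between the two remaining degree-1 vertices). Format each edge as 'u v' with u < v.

Answer: 4 5
5 6
3 5
1 3
1 7
1 11
8 10
2 8
2 11
2 9
9 12

Derivation:
Initial degrees: {1:3, 2:3, 3:2, 4:1, 5:3, 6:1, 7:1, 8:2, 9:2, 10:1, 11:2, 12:1}
Step 1: smallest deg-1 vertex = 4, p_1 = 5. Add edge {4,5}. Now deg[4]=0, deg[5]=2.
Step 2: smallest deg-1 vertex = 6, p_2 = 5. Add edge {5,6}. Now deg[6]=0, deg[5]=1.
Step 3: smallest deg-1 vertex = 5, p_3 = 3. Add edge {3,5}. Now deg[5]=0, deg[3]=1.
Step 4: smallest deg-1 vertex = 3, p_4 = 1. Add edge {1,3}. Now deg[3]=0, deg[1]=2.
Step 5: smallest deg-1 vertex = 7, p_5 = 1. Add edge {1,7}. Now deg[7]=0, deg[1]=1.
Step 6: smallest deg-1 vertex = 1, p_6 = 11. Add edge {1,11}. Now deg[1]=0, deg[11]=1.
Step 7: smallest deg-1 vertex = 10, p_7 = 8. Add edge {8,10}. Now deg[10]=0, deg[8]=1.
Step 8: smallest deg-1 vertex = 8, p_8 = 2. Add edge {2,8}. Now deg[8]=0, deg[2]=2.
Step 9: smallest deg-1 vertex = 11, p_9 = 2. Add edge {2,11}. Now deg[11]=0, deg[2]=1.
Step 10: smallest deg-1 vertex = 2, p_10 = 9. Add edge {2,9}. Now deg[2]=0, deg[9]=1.
Final: two remaining deg-1 vertices are 9, 12. Add edge {9,12}.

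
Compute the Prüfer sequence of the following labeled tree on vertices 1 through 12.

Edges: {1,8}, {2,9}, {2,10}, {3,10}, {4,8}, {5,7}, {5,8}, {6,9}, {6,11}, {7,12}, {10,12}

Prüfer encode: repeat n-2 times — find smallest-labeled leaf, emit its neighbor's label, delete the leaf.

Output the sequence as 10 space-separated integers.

Answer: 8 10 8 5 7 12 6 9 2 10

Derivation:
Step 1: leaves = {1,3,4,11}. Remove smallest leaf 1, emit neighbor 8.
Step 2: leaves = {3,4,11}. Remove smallest leaf 3, emit neighbor 10.
Step 3: leaves = {4,11}. Remove smallest leaf 4, emit neighbor 8.
Step 4: leaves = {8,11}. Remove smallest leaf 8, emit neighbor 5.
Step 5: leaves = {5,11}. Remove smallest leaf 5, emit neighbor 7.
Step 6: leaves = {7,11}. Remove smallest leaf 7, emit neighbor 12.
Step 7: leaves = {11,12}. Remove smallest leaf 11, emit neighbor 6.
Step 8: leaves = {6,12}. Remove smallest leaf 6, emit neighbor 9.
Step 9: leaves = {9,12}. Remove smallest leaf 9, emit neighbor 2.
Step 10: leaves = {2,12}. Remove smallest leaf 2, emit neighbor 10.
Done: 2 vertices remain (10, 12). Sequence = [8 10 8 5 7 12 6 9 2 10]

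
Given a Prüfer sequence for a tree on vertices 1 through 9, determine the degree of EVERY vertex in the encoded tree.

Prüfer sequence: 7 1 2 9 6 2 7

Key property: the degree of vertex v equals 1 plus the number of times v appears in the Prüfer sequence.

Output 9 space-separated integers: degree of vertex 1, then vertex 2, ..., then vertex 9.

p_1 = 7: count[7] becomes 1
p_2 = 1: count[1] becomes 1
p_3 = 2: count[2] becomes 1
p_4 = 9: count[9] becomes 1
p_5 = 6: count[6] becomes 1
p_6 = 2: count[2] becomes 2
p_7 = 7: count[7] becomes 2
Degrees (1 + count): deg[1]=1+1=2, deg[2]=1+2=3, deg[3]=1+0=1, deg[4]=1+0=1, deg[5]=1+0=1, deg[6]=1+1=2, deg[7]=1+2=3, deg[8]=1+0=1, deg[9]=1+1=2

Answer: 2 3 1 1 1 2 3 1 2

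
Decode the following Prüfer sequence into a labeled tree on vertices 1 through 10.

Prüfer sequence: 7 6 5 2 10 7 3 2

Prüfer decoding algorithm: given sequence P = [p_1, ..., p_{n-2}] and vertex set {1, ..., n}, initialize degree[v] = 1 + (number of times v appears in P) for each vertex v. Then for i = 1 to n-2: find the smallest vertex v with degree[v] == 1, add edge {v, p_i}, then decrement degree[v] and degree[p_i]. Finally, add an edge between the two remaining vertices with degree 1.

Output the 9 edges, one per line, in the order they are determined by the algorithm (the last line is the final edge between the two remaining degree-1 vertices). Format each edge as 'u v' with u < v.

Answer: 1 7
4 6
5 6
2 5
8 10
7 9
3 7
2 3
2 10

Derivation:
Initial degrees: {1:1, 2:3, 3:2, 4:1, 5:2, 6:2, 7:3, 8:1, 9:1, 10:2}
Step 1: smallest deg-1 vertex = 1, p_1 = 7. Add edge {1,7}. Now deg[1]=0, deg[7]=2.
Step 2: smallest deg-1 vertex = 4, p_2 = 6. Add edge {4,6}. Now deg[4]=0, deg[6]=1.
Step 3: smallest deg-1 vertex = 6, p_3 = 5. Add edge {5,6}. Now deg[6]=0, deg[5]=1.
Step 4: smallest deg-1 vertex = 5, p_4 = 2. Add edge {2,5}. Now deg[5]=0, deg[2]=2.
Step 5: smallest deg-1 vertex = 8, p_5 = 10. Add edge {8,10}. Now deg[8]=0, deg[10]=1.
Step 6: smallest deg-1 vertex = 9, p_6 = 7. Add edge {7,9}. Now deg[9]=0, deg[7]=1.
Step 7: smallest deg-1 vertex = 7, p_7 = 3. Add edge {3,7}. Now deg[7]=0, deg[3]=1.
Step 8: smallest deg-1 vertex = 3, p_8 = 2. Add edge {2,3}. Now deg[3]=0, deg[2]=1.
Final: two remaining deg-1 vertices are 2, 10. Add edge {2,10}.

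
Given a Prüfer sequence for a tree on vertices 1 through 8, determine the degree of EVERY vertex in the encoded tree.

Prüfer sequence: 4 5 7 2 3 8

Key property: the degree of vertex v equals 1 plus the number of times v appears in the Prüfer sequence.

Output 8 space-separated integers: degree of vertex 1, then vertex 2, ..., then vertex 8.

Answer: 1 2 2 2 2 1 2 2

Derivation:
p_1 = 4: count[4] becomes 1
p_2 = 5: count[5] becomes 1
p_3 = 7: count[7] becomes 1
p_4 = 2: count[2] becomes 1
p_5 = 3: count[3] becomes 1
p_6 = 8: count[8] becomes 1
Degrees (1 + count): deg[1]=1+0=1, deg[2]=1+1=2, deg[3]=1+1=2, deg[4]=1+1=2, deg[5]=1+1=2, deg[6]=1+0=1, deg[7]=1+1=2, deg[8]=1+1=2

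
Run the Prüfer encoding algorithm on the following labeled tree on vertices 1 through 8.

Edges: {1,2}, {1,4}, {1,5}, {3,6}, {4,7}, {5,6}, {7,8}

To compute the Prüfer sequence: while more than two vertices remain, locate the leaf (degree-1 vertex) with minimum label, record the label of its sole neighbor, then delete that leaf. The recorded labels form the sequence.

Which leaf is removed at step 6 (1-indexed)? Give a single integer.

Answer: 4

Derivation:
Step 1: current leaves = {2,3,8}. Remove leaf 2 (neighbor: 1).
Step 2: current leaves = {3,8}. Remove leaf 3 (neighbor: 6).
Step 3: current leaves = {6,8}. Remove leaf 6 (neighbor: 5).
Step 4: current leaves = {5,8}. Remove leaf 5 (neighbor: 1).
Step 5: current leaves = {1,8}. Remove leaf 1 (neighbor: 4).
Step 6: current leaves = {4,8}. Remove leaf 4 (neighbor: 7).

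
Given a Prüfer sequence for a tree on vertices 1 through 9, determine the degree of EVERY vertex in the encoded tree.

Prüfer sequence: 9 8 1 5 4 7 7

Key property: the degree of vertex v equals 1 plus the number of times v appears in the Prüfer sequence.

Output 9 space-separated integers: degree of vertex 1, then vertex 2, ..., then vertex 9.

p_1 = 9: count[9] becomes 1
p_2 = 8: count[8] becomes 1
p_3 = 1: count[1] becomes 1
p_4 = 5: count[5] becomes 1
p_5 = 4: count[4] becomes 1
p_6 = 7: count[7] becomes 1
p_7 = 7: count[7] becomes 2
Degrees (1 + count): deg[1]=1+1=2, deg[2]=1+0=1, deg[3]=1+0=1, deg[4]=1+1=2, deg[5]=1+1=2, deg[6]=1+0=1, deg[7]=1+2=3, deg[8]=1+1=2, deg[9]=1+1=2

Answer: 2 1 1 2 2 1 3 2 2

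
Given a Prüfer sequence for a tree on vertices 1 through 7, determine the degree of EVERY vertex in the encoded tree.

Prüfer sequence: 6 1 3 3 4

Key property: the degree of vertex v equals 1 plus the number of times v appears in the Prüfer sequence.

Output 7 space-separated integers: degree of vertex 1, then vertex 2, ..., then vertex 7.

p_1 = 6: count[6] becomes 1
p_2 = 1: count[1] becomes 1
p_3 = 3: count[3] becomes 1
p_4 = 3: count[3] becomes 2
p_5 = 4: count[4] becomes 1
Degrees (1 + count): deg[1]=1+1=2, deg[2]=1+0=1, deg[3]=1+2=3, deg[4]=1+1=2, deg[5]=1+0=1, deg[6]=1+1=2, deg[7]=1+0=1

Answer: 2 1 3 2 1 2 1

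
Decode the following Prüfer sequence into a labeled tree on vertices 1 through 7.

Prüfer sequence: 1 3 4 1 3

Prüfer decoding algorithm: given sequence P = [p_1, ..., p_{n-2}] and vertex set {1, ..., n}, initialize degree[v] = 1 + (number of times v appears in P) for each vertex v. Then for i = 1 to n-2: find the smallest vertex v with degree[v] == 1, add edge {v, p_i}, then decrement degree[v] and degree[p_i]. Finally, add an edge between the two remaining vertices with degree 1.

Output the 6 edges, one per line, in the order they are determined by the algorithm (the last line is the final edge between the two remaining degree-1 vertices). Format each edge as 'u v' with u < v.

Initial degrees: {1:3, 2:1, 3:3, 4:2, 5:1, 6:1, 7:1}
Step 1: smallest deg-1 vertex = 2, p_1 = 1. Add edge {1,2}. Now deg[2]=0, deg[1]=2.
Step 2: smallest deg-1 vertex = 5, p_2 = 3. Add edge {3,5}. Now deg[5]=0, deg[3]=2.
Step 3: smallest deg-1 vertex = 6, p_3 = 4. Add edge {4,6}. Now deg[6]=0, deg[4]=1.
Step 4: smallest deg-1 vertex = 4, p_4 = 1. Add edge {1,4}. Now deg[4]=0, deg[1]=1.
Step 5: smallest deg-1 vertex = 1, p_5 = 3. Add edge {1,3}. Now deg[1]=0, deg[3]=1.
Final: two remaining deg-1 vertices are 3, 7. Add edge {3,7}.

Answer: 1 2
3 5
4 6
1 4
1 3
3 7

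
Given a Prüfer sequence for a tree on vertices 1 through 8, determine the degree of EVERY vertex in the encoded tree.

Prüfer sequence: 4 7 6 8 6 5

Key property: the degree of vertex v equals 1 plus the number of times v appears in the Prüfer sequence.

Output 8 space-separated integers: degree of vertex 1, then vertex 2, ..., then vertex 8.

Answer: 1 1 1 2 2 3 2 2

Derivation:
p_1 = 4: count[4] becomes 1
p_2 = 7: count[7] becomes 1
p_3 = 6: count[6] becomes 1
p_4 = 8: count[8] becomes 1
p_5 = 6: count[6] becomes 2
p_6 = 5: count[5] becomes 1
Degrees (1 + count): deg[1]=1+0=1, deg[2]=1+0=1, deg[3]=1+0=1, deg[4]=1+1=2, deg[5]=1+1=2, deg[6]=1+2=3, deg[7]=1+1=2, deg[8]=1+1=2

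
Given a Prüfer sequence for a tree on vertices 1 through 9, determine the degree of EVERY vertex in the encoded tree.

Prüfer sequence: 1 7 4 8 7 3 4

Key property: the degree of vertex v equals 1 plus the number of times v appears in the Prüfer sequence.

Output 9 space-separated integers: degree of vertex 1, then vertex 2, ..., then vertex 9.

Answer: 2 1 2 3 1 1 3 2 1

Derivation:
p_1 = 1: count[1] becomes 1
p_2 = 7: count[7] becomes 1
p_3 = 4: count[4] becomes 1
p_4 = 8: count[8] becomes 1
p_5 = 7: count[7] becomes 2
p_6 = 3: count[3] becomes 1
p_7 = 4: count[4] becomes 2
Degrees (1 + count): deg[1]=1+1=2, deg[2]=1+0=1, deg[3]=1+1=2, deg[4]=1+2=3, deg[5]=1+0=1, deg[6]=1+0=1, deg[7]=1+2=3, deg[8]=1+1=2, deg[9]=1+0=1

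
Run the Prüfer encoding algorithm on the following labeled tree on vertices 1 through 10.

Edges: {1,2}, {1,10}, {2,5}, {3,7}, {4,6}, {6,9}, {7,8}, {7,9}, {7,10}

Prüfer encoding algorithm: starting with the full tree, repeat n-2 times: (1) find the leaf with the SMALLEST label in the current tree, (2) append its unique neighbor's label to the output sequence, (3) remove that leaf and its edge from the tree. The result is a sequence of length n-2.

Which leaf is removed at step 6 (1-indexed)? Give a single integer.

Step 1: current leaves = {3,4,5,8}. Remove leaf 3 (neighbor: 7).
Step 2: current leaves = {4,5,8}. Remove leaf 4 (neighbor: 6).
Step 3: current leaves = {5,6,8}. Remove leaf 5 (neighbor: 2).
Step 4: current leaves = {2,6,8}. Remove leaf 2 (neighbor: 1).
Step 5: current leaves = {1,6,8}. Remove leaf 1 (neighbor: 10).
Step 6: current leaves = {6,8,10}. Remove leaf 6 (neighbor: 9).

Answer: 6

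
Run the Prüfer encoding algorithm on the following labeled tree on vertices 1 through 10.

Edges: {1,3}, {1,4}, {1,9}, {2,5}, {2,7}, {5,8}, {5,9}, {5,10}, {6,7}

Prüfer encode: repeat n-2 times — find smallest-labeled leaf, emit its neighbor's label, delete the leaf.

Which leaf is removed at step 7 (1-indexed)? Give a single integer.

Step 1: current leaves = {3,4,6,8,10}. Remove leaf 3 (neighbor: 1).
Step 2: current leaves = {4,6,8,10}. Remove leaf 4 (neighbor: 1).
Step 3: current leaves = {1,6,8,10}. Remove leaf 1 (neighbor: 9).
Step 4: current leaves = {6,8,9,10}. Remove leaf 6 (neighbor: 7).
Step 5: current leaves = {7,8,9,10}. Remove leaf 7 (neighbor: 2).
Step 6: current leaves = {2,8,9,10}. Remove leaf 2 (neighbor: 5).
Step 7: current leaves = {8,9,10}. Remove leaf 8 (neighbor: 5).

Answer: 8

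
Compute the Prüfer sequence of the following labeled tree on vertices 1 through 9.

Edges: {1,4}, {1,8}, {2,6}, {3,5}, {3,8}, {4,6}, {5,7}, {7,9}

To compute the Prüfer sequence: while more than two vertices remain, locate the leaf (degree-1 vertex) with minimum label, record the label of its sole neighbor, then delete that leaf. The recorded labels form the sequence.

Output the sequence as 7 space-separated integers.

Step 1: leaves = {2,9}. Remove smallest leaf 2, emit neighbor 6.
Step 2: leaves = {6,9}. Remove smallest leaf 6, emit neighbor 4.
Step 3: leaves = {4,9}. Remove smallest leaf 4, emit neighbor 1.
Step 4: leaves = {1,9}. Remove smallest leaf 1, emit neighbor 8.
Step 5: leaves = {8,9}. Remove smallest leaf 8, emit neighbor 3.
Step 6: leaves = {3,9}. Remove smallest leaf 3, emit neighbor 5.
Step 7: leaves = {5,9}. Remove smallest leaf 5, emit neighbor 7.
Done: 2 vertices remain (7, 9). Sequence = [6 4 1 8 3 5 7]

Answer: 6 4 1 8 3 5 7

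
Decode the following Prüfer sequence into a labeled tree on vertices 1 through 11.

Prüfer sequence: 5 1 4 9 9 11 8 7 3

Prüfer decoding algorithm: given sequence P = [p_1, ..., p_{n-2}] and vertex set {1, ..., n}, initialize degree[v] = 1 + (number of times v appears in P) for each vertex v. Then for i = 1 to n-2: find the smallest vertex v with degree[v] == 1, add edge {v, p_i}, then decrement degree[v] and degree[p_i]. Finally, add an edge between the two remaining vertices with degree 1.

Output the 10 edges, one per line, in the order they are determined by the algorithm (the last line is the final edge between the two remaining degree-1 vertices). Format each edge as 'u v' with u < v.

Initial degrees: {1:2, 2:1, 3:2, 4:2, 5:2, 6:1, 7:2, 8:2, 9:3, 10:1, 11:2}
Step 1: smallest deg-1 vertex = 2, p_1 = 5. Add edge {2,5}. Now deg[2]=0, deg[5]=1.
Step 2: smallest deg-1 vertex = 5, p_2 = 1. Add edge {1,5}. Now deg[5]=0, deg[1]=1.
Step 3: smallest deg-1 vertex = 1, p_3 = 4. Add edge {1,4}. Now deg[1]=0, deg[4]=1.
Step 4: smallest deg-1 vertex = 4, p_4 = 9. Add edge {4,9}. Now deg[4]=0, deg[9]=2.
Step 5: smallest deg-1 vertex = 6, p_5 = 9. Add edge {6,9}. Now deg[6]=0, deg[9]=1.
Step 6: smallest deg-1 vertex = 9, p_6 = 11. Add edge {9,11}. Now deg[9]=0, deg[11]=1.
Step 7: smallest deg-1 vertex = 10, p_7 = 8. Add edge {8,10}. Now deg[10]=0, deg[8]=1.
Step 8: smallest deg-1 vertex = 8, p_8 = 7. Add edge {7,8}. Now deg[8]=0, deg[7]=1.
Step 9: smallest deg-1 vertex = 7, p_9 = 3. Add edge {3,7}. Now deg[7]=0, deg[3]=1.
Final: two remaining deg-1 vertices are 3, 11. Add edge {3,11}.

Answer: 2 5
1 5
1 4
4 9
6 9
9 11
8 10
7 8
3 7
3 11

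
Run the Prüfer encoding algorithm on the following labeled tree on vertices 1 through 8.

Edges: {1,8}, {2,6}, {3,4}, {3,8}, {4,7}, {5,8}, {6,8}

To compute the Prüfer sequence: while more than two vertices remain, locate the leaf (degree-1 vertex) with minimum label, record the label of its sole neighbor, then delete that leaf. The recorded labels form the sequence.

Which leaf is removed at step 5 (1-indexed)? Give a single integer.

Step 1: current leaves = {1,2,5,7}. Remove leaf 1 (neighbor: 8).
Step 2: current leaves = {2,5,7}. Remove leaf 2 (neighbor: 6).
Step 3: current leaves = {5,6,7}. Remove leaf 5 (neighbor: 8).
Step 4: current leaves = {6,7}. Remove leaf 6 (neighbor: 8).
Step 5: current leaves = {7,8}. Remove leaf 7 (neighbor: 4).

Answer: 7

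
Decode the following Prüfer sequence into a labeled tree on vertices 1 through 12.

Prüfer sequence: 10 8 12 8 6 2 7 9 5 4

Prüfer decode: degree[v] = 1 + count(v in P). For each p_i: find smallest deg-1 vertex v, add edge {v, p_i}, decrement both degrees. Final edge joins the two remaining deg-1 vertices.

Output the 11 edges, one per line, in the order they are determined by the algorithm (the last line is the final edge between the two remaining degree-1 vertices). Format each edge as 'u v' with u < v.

Answer: 1 10
3 8
10 12
8 11
6 8
2 6
2 7
7 9
5 9
4 5
4 12

Derivation:
Initial degrees: {1:1, 2:2, 3:1, 4:2, 5:2, 6:2, 7:2, 8:3, 9:2, 10:2, 11:1, 12:2}
Step 1: smallest deg-1 vertex = 1, p_1 = 10. Add edge {1,10}. Now deg[1]=0, deg[10]=1.
Step 2: smallest deg-1 vertex = 3, p_2 = 8. Add edge {3,8}. Now deg[3]=0, deg[8]=2.
Step 3: smallest deg-1 vertex = 10, p_3 = 12. Add edge {10,12}. Now deg[10]=0, deg[12]=1.
Step 4: smallest deg-1 vertex = 11, p_4 = 8. Add edge {8,11}. Now deg[11]=0, deg[8]=1.
Step 5: smallest deg-1 vertex = 8, p_5 = 6. Add edge {6,8}. Now deg[8]=0, deg[6]=1.
Step 6: smallest deg-1 vertex = 6, p_6 = 2. Add edge {2,6}. Now deg[6]=0, deg[2]=1.
Step 7: smallest deg-1 vertex = 2, p_7 = 7. Add edge {2,7}. Now deg[2]=0, deg[7]=1.
Step 8: smallest deg-1 vertex = 7, p_8 = 9. Add edge {7,9}. Now deg[7]=0, deg[9]=1.
Step 9: smallest deg-1 vertex = 9, p_9 = 5. Add edge {5,9}. Now deg[9]=0, deg[5]=1.
Step 10: smallest deg-1 vertex = 5, p_10 = 4. Add edge {4,5}. Now deg[5]=0, deg[4]=1.
Final: two remaining deg-1 vertices are 4, 12. Add edge {4,12}.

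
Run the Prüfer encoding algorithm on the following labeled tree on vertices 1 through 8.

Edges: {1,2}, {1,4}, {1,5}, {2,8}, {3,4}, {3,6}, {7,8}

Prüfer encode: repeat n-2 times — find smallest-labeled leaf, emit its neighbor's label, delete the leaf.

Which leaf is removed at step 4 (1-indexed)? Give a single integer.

Answer: 4

Derivation:
Step 1: current leaves = {5,6,7}. Remove leaf 5 (neighbor: 1).
Step 2: current leaves = {6,7}. Remove leaf 6 (neighbor: 3).
Step 3: current leaves = {3,7}. Remove leaf 3 (neighbor: 4).
Step 4: current leaves = {4,7}. Remove leaf 4 (neighbor: 1).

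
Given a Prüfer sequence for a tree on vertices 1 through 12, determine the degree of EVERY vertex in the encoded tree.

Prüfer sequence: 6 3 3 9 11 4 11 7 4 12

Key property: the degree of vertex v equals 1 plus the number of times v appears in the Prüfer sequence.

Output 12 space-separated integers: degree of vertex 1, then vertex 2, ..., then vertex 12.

Answer: 1 1 3 3 1 2 2 1 2 1 3 2

Derivation:
p_1 = 6: count[6] becomes 1
p_2 = 3: count[3] becomes 1
p_3 = 3: count[3] becomes 2
p_4 = 9: count[9] becomes 1
p_5 = 11: count[11] becomes 1
p_6 = 4: count[4] becomes 1
p_7 = 11: count[11] becomes 2
p_8 = 7: count[7] becomes 1
p_9 = 4: count[4] becomes 2
p_10 = 12: count[12] becomes 1
Degrees (1 + count): deg[1]=1+0=1, deg[2]=1+0=1, deg[3]=1+2=3, deg[4]=1+2=3, deg[5]=1+0=1, deg[6]=1+1=2, deg[7]=1+1=2, deg[8]=1+0=1, deg[9]=1+1=2, deg[10]=1+0=1, deg[11]=1+2=3, deg[12]=1+1=2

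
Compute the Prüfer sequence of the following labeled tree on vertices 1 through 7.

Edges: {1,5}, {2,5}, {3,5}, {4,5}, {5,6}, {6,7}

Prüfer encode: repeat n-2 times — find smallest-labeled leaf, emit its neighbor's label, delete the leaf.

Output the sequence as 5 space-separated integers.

Answer: 5 5 5 5 6

Derivation:
Step 1: leaves = {1,2,3,4,7}. Remove smallest leaf 1, emit neighbor 5.
Step 2: leaves = {2,3,4,7}. Remove smallest leaf 2, emit neighbor 5.
Step 3: leaves = {3,4,7}. Remove smallest leaf 3, emit neighbor 5.
Step 4: leaves = {4,7}. Remove smallest leaf 4, emit neighbor 5.
Step 5: leaves = {5,7}. Remove smallest leaf 5, emit neighbor 6.
Done: 2 vertices remain (6, 7). Sequence = [5 5 5 5 6]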